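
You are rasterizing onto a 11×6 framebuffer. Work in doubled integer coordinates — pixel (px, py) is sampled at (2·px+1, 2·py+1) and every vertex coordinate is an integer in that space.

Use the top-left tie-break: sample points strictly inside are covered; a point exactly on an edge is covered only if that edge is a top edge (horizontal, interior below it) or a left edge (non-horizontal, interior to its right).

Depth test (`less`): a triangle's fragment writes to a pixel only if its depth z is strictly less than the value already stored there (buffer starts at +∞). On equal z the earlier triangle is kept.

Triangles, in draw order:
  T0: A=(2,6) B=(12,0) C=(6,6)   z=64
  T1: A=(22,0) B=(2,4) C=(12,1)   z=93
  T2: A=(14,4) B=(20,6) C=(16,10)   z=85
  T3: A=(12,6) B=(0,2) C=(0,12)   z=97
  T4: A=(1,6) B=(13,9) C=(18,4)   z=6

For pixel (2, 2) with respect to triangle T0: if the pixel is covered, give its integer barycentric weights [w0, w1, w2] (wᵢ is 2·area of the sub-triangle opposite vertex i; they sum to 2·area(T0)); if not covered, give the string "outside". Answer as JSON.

T0:
  2·area = 24
  edge (2, 6)→(12, 0): d=(10,-6) top-left  bias=+0
  edge (12, 0)→(6, 6): d=(-6,6) right/bottom  bias=-1
  edge (6, 6)→(2, 6): d=(-4,0) right/bottom  bias=-1
    (5,0)@(11, 1): e=[4,0,20] → .  [on edge]
    (3,1)@(7, 3): e=[0,12,12] → X  [on edge]
    (4,1)@(9, 3): e=[12,0,12] → .  [on edge]
    (2,2)@(5, 5): e=[8,12,4] → X
    (3,2)@(7, 5): e=[20,0,4] → .  [on edge]
    (2,3)@(5, 7): e=[28,0,-4] → .  [on edge]
    (1,4)@(3, 9): e=[36,0,-12] → .  [on edge]
    (0,5)@(1, 11): e=[44,0,-20] → .  [on edge]
  covered (2 px):
    . . . . . . . . . . .
    . . . X . . . . . . .
    . . X . . . . . . . .
    . . . . . . . . . . .
    . . . . . . . . . . .
    . . . . . . . . . . .
T1:
  2·area = 20
  edge (22, 0)→(2, 4): d=(-20,4) right/bottom  bias=-1
  edge (2, 4)→(12, 1): d=(10,-3) top-left  bias=+0
  edge (12, 1)→(22, 0): d=(10,-1) top-left  bias=+0
    (6,0)@(13, 1): e=[16,3,1] → X
    (7,0)@(15, 1): e=[8,9,3] → X
    (8,0)@(17, 1): e=[0,15,5] → .  [on edge]
    (3,1)@(7, 3): e=[0,5,15] → .  [on edge]
    (6,1)@(13, 3): e=[-24,23,21] → .
    (7,1)@(15, 3): e=[-32,29,23] → .
  covered (2 px):
    . . . . . . X X . . .
    . . . . . . . . . . .
    . . . . . . . . . . .
    . . . . . . . . . . .
    . . . . . . . . . . .
    . . . . . . . . . . .
T2:
  2·area = 32
  edge (14, 4)→(20, 6): d=(6,2) right/bottom  bias=-1
  edge (20, 6)→(16, 10): d=(-4,4) right/bottom  bias=-1
  edge (16, 10)→(14, 4): d=(-2,-6) top-left  bias=+0
    (2,0)@(5, 1): e=[0,80,-48] → .  [on edge]
    (6,0)@(13, 1): e=[-16,48,0] → .  [on edge]
    (5,1)@(11, 3): e=[0,48,-16] → .  [on edge]
    (7,2)@(15, 5): e=[4,24,4] → X
    (8,2)@(17, 5): e=[0,16,16] → .  [on edge]
    (10,2)@(21, 5): e=[-8,0,40] → .  [on edge]
    (7,3)@(15, 7): e=[16,16,0] → X  [on edge]
    (8,3)@(17, 7): e=[12,8,12] → X
    (9,3)@(19, 7): e=[8,0,24] → .  [on edge]
    (7,4)@(15, 9): e=[28,8,-4] → .
    (8,4)@(17, 9): e=[24,0,8] → .  [on edge]
    (7,5)@(15, 11): e=[40,0,-8] → .  [on edge]
  covered (3 px):
    . . . . . . . . . . .
    . . . . . . . . . . .
    . . . . . . . X . . .
    . . . . . . . X X . .
    . . . . . . . . . . .
    . . . . . . . . . . .
T3:
  2·area = 120  (B↔C swapped to make it positive)
  edge (12, 6)→(0, 12): d=(-12,6) right/bottom  bias=-1
  edge (0, 12)→(0, 2): d=(0,-10) top-left  bias=+0
  edge (0, 2)→(12, 6): d=(12,4) right/bottom  bias=-1
    (0,1)@(1, 3): e=[102,10,8] → X
    (1,1)@(3, 3): e=[90,30,0] → .  [on edge]
    (0,2)@(1, 5): e=[78,10,32] → X
    (1,2)@(3, 5): e=[66,30,24] → X
    (2,2)@(5, 5): e=[54,50,16] → X
    (3,2)@(7, 5): e=[42,70,8] → X
    (4,2)@(9, 5): e=[30,90,0] → .  [on edge]
    (0,3)@(1, 7): e=[54,10,56] → X
    (4,3)@(9, 7): e=[6,90,24] → X
    (5,3)@(11, 7): e=[-6,110,16] → .
    (7,3)@(15, 7): e=[-30,150,0] → .  [on edge]
    (0,4)@(1, 9): e=[30,10,80] → X
    (10,4)@(21, 9): e=[-90,210,0] → .  [on edge]
  covered (14 px):
    . . . . . . . . . . .
    X . . . . . . . . . .
    X X X X . . . . . . .
    X X X X X . . . . . .
    X X X . . . . . . . .
    X . . . . . . . . . .
T4:
  2·area = 75  (B↔C swapped to make it positive)
  edge (1, 6)→(18, 4): d=(17,-2) top-left  bias=+0
  edge (18, 4)→(13, 9): d=(-5,5) right/bottom  bias=-1
  edge (13, 9)→(1, 6): d=(-12,-3) top-left  bias=+0
    (10,0)@(21, 1): e=[-45,0,120] → .  [on edge]
    (9,1)@(19, 3): e=[-15,0,90] → .  [on edge]
    (5,2)@(11, 5): e=[3,30,42] → X
    (6,2)@(13, 5): e=[7,20,48] → X
    (7,2)@(15, 5): e=[11,10,54] → X
    (8,2)@(17, 5): e=[15,0,60] → .  [on edge]
    (2,3)@(5, 7): e=[25,50,0] → X  [on edge]
    (3,3)@(7, 7): e=[29,40,6] → X
    (4,3)@(9, 7): e=[33,30,12] → X
    (7,3)@(15, 7): e=[45,0,30] → .  [on edge]
    (2,4)@(5, 9): e=[59,40,-24] → .
    (3,4)@(7, 9): e=[63,30,-18] → .
    (6,4)@(13, 9): e=[75,0,0] → .  [on edge]
    (5,5)@(11, 11): e=[105,0,-30] → .  [on edge]
    (10,5)@(21, 11): e=[125,-50,0] → .  [on edge]
  covered (8 px):
    . . . . . . . . . . .
    . . . . . . . . . . .
    . . . . . X X X . . .
    . . X X X X X . . . .
    . . . . . . . . . . .
    . . . . . . . . . . .

Result: [12,4,8]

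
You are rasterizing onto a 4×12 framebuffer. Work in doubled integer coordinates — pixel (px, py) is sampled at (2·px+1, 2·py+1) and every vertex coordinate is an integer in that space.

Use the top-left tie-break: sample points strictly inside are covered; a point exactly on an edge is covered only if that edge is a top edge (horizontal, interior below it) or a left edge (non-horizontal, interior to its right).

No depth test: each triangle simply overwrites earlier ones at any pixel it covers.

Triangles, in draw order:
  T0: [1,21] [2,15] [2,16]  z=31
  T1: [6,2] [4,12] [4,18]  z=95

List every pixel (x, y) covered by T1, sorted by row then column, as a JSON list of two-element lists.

T0:
  2·area = 1
  edge (1, 21)→(2, 15): d=(1,-6) top-left  bias=+0
  edge (2, 15)→(2, 16): d=(0,1) right/bottom  bias=-1
  edge (2, 16)→(1, 21): d=(-1,5) right/bottom  bias=-1
    (2,0)@(5, 1): e=[4,-3,0] → .  [on edge]
    (1,4)@(3, 9): e=[0,-1,2] → .  [on edge]
    (1,5)@(3, 11): e=[2,-1,0] → .  [on edge]
    (0,10)@(1, 21): e=[0,1,0] → .  [on edge]
  covered (0 px):
    . . . .
    . . . .
    . . . .
    . . . .
    . . . .
    . . . .
    . . . .
    . . . .
    . . . .
    . . . .
    . . . .
    . . . .
T1:
  2·area = 12  (B↔C swapped to make it positive)
  edge (6, 2)→(4, 18): d=(-2,16) right/bottom  bias=-1
  edge (4, 18)→(4, 12): d=(0,-6) top-left  bias=+0
  edge (4, 12)→(6, 2): d=(2,-10) top-left  bias=+0
    (2,3)@(5, 7): e=[6,6,0] → X  [on edge]
    (3,3)@(7, 7): e=[-26,18,20] → .
    (2,4)@(5, 9): e=[2,6,4] → X
    (3,4)@(7, 9): e=[-30,18,24] → .
    (2,5)@(5, 11): e=[-2,6,8] → .
    (1,8)@(3, 17): e=[18,-6,0] → .  [on edge]
  covered (2 px):
    . . . .
    . . . .
    . . . .
    . . X .
    . . X .
    . . . .
    . . . .
    . . . .
    . . . .
    . . . .
    . . . .
    . . . .

Result: [[2,3],[2,4]]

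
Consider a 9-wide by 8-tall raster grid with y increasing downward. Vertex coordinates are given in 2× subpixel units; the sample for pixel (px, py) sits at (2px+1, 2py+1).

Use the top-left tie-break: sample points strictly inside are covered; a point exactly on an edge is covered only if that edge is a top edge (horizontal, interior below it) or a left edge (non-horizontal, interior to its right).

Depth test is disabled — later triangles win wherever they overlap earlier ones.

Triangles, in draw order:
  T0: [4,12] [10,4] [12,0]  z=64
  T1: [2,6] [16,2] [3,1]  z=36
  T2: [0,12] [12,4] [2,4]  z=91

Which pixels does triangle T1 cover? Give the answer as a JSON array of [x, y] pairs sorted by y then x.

T0:
  2·area = 8  (B↔C swapped to make it positive)
  edge (4, 12)→(12, 0): d=(8,-12) top-left  bias=+0
  edge (12, 0)→(10, 4): d=(-2,4) right/bottom  bias=-1
  edge (10, 4)→(4, 12): d=(-6,8) right/bottom  bias=-1
    (4,2)@(9, 5): e=[4,2,2] → #
    (5,2)@(11, 5): e=[28,-6,-14] → ·
    (4,3)@(9, 7): e=[20,-2,-10] → ·
  covered (1 px):
    · · · · · · · · ·
    · · · · · · · · ·
    · · · · # · · · ·
    · · · · · · · · ·
    · · · · · · · · ·
    · · · · · · · · ·
    · · · · · · · · ·
    · · · · · · · · ·
T1:
  2·area = 66  (B↔C swapped to make it positive)
  edge (2, 6)→(3, 1): d=(1,-5) top-left  bias=+0
  edge (3, 1)→(16, 2): d=(13,1) right/bottom  bias=-1
  edge (16, 2)→(2, 6): d=(-14,4) right/bottom  bias=-1
    (1,0)@(3, 1): e=[0,0,66] → ·  [on edge]
    (1,1)@(3, 3): e=[2,26,38] → #
    (2,1)@(5, 3): e=[12,24,30] → #
    (3,1)@(7, 3): e=[22,22,22] → #
    (4,1)@(9, 3): e=[32,20,14] → #
    (5,1)@(11, 3): e=[42,18,6] → #
    (6,1)@(13, 3): e=[52,16,-2] → ·
    (1,2)@(3, 5): e=[4,52,10] → #
    (3,2)@(7, 5): e=[24,48,-6] → ·
    (4,2)@(9, 5): e=[34,46,-14] → ·
    (5,2)@(11, 5): e=[44,44,-22] → ·
    (1,3)@(3, 7): e=[6,78,-18] → ·
    (0,5)@(1, 11): e=[0,132,-66] → ·  [on edge]
  covered (7 px):
    · · · · · · · · ·
    · # # # # # · · ·
    · # # · · · · · ·
    · · · · · · · · ·
    · · · · · · · · ·
    · · · · · · · · ·
    · · · · · · · · ·
    · · · · · · · · ·
T2:
  2·area = 80  (B↔C swapped to make it positive)
  edge (0, 12)→(2, 4): d=(2,-8) top-left  bias=+0
  edge (2, 4)→(12, 4): d=(10,0) top-left  bias=+0
  edge (12, 4)→(0, 12): d=(-12,8) right/bottom  bias=-1
    (1,2)@(3, 5): e=[10,10,60] → #
    (2,2)@(5, 5): e=[26,10,44] → #
    (3,2)@(7, 5): e=[42,10,28] → #
    (4,2)@(9, 5): e=[58,10,12] → #
    (5,2)@(11, 5): e=[74,10,-4] → ·
    (1,3)@(3, 7): e=[14,30,36] → #
    (4,3)@(9, 7): e=[62,30,-12] → ·
    (0,4)@(1, 9): e=[2,50,28] → #
    (2,4)@(5, 9): e=[34,50,-4] → ·
    (3,4)@(7, 9): e=[50,50,-20] → ·
    (0,5)@(1, 11): e=[6,70,4] → #
    (1,5)@(3, 11): e=[22,70,-12] → ·
  covered (10 px):
    · · · · · · · · ·
    · · · · · · · · ·
    · # # # # · · · ·
    · # # # · · · · ·
    # # · · · · · · ·
    # · · · · · · · ·
    · · · · · · · · ·
    · · · · · · · · ·

Answer: [[1,1],[2,1],[3,1],[4,1],[5,1],[1,2],[2,2]]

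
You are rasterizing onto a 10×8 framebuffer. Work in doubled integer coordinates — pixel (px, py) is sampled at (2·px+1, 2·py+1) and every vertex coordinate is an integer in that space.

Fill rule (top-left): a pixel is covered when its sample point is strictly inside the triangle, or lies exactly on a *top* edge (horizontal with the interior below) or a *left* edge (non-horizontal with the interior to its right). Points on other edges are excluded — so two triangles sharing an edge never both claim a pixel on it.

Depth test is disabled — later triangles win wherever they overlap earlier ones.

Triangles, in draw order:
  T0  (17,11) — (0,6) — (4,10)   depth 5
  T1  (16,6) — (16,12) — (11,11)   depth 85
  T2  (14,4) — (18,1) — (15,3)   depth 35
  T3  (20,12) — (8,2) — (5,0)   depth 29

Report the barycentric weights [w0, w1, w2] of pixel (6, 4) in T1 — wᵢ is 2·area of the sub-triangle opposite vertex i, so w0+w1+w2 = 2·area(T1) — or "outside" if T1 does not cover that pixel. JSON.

T0:
  2·area = 48  (B↔C swapped to make it positive)
  edge (17, 11)→(4, 10): d=(-13,-1) top-left  bias=+0
  edge (4, 10)→(0, 6): d=(-4,-4) top-left  bias=+0
  edge (0, 6)→(17, 11): d=(17,5) right/bottom  bias=-1
    (0,3)@(1, 7): e=[36,0,12] → █  [on edge]
    (1,3)@(3, 7): e=[38,8,2] → █
    (2,3)@(5, 7): e=[40,16,-8] → ·
    (0,4)@(1, 9): e=[10,-8,46] → ·
    (1,4)@(3, 9): e=[12,0,36] → █  [on edge]
    (2,4)@(5, 9): e=[14,8,26] → █
    (3,4)@(7, 9): e=[16,16,16] → █
    (4,4)@(9, 9): e=[18,24,6] → █
    (5,4)@(11, 9): e=[20,32,-4] → ·
    (1,5)@(3, 11): e=[-14,-8,70] → ·
    (2,5)@(5, 11): e=[-12,0,60] → ·  [on edge]
    (3,5)@(7, 11): e=[-10,8,50] → ·
    (8,5)@(17, 11): e=[0,48,0] → ·  [on edge]
    (3,6)@(7, 13): e=[-36,0,84] → ·  [on edge]
    (4,7)@(9, 15): e=[-60,0,108] → ·  [on edge]
  covered (6 px):
    · · · · · · · · · ·
    · · · · · · · · · ·
    · · · · · · · · · ·
    █ █ · · · · · · · ·
    · █ █ █ █ · · · · ·
    · · · · · · · · · ·
    · · · · · · · · · ·
    · · · · · · · · · ·
T1:
  2·area = 30
  edge (16, 6)→(16, 12): d=(0,6) right/bottom  bias=-1
  edge (16, 12)→(11, 11): d=(-5,-1) top-left  bias=+0
  edge (11, 11)→(16, 6): d=(5,-5) top-left  bias=+0
    (9,1)@(19, 3): e=[-18,48,0] → ·  [on edge]
    (8,2)@(17, 5): e=[-6,36,0] → ·  [on edge]
    (7,3)@(15, 7): e=[6,24,0] → █  [on edge]
    (8,3)@(17, 7): e=[-6,26,10] → ·
    (0,4)@(1, 9): e=[90,0,-60] → ·  [on edge]
    (6,4)@(13, 9): e=[18,12,0] → █  [on edge]
    (8,4)@(17, 9): e=[-6,16,20] → ·
    (5,5)@(11, 11): e=[30,0,0] → █  [on edge]
    (8,5)@(17, 11): e=[-6,6,30] → ·
    (4,6)@(9, 13): e=[42,-12,0] → ·  [on edge]
    (5,6)@(11, 13): e=[30,-10,10] → ·
    (6,6)@(13, 13): e=[18,-8,20] → ·
    (3,7)@(7, 15): e=[54,-24,0] → ·  [on edge]
  covered (6 px):
    · · · · · · · · · ·
    · · · · · · · · · ·
    · · · · · · · · · ·
    · · · · · · · █ · ·
    · · · · · · █ █ · ·
    · · · · · █ █ █ · ·
    · · · · · · · · · ·
    · · · · · · · · · ·
T2:
  2·area = 1  (B↔C swapped to make it positive)
  edge (14, 4)→(15, 3): d=(1,-1) top-left  bias=+0
  edge (15, 3)→(18, 1): d=(3,-2) top-left  bias=+0
  edge (18, 1)→(14, 4): d=(-4,3) right/bottom  bias=-1
    (8,0)@(17, 1): e=[0,-2,3] → ·  [on edge]
    (7,1)@(15, 3): e=[0,0,1] → █  [on edge]
    (8,1)@(17, 3): e=[2,4,-5] → ·
    (6,2)@(13, 5): e=[0,2,-1] → ·  [on edge]
    (7,2)@(15, 5): e=[2,6,-7] → ·
    (4,3)@(9, 7): e=[-2,0,3] → ·  [on edge]
    (5,3)@(11, 7): e=[0,4,-3] → ·  [on edge]
    (4,4)@(9, 9): e=[0,6,-5] → ·  [on edge]
    (1,5)@(3, 11): e=[-4,0,5] → ·  [on edge]
    (3,5)@(7, 11): e=[0,8,-7] → ·  [on edge]
    (2,6)@(5, 13): e=[0,10,-9] → ·  [on edge]
    (1,7)@(3, 15): e=[0,12,-11] → ·  [on edge]
  covered (1 px):
    · · · · · · · · · ·
    · · · · · · · █ · ·
    · · · · · · · · · ·
    · · · · · · · · · ·
    · · · · · · · · · ·
    · · · · · · · · · ·
    · · · · · · · · · ·
    · · · · · · · · · ·
T3:
  2·area = 6  (B↔C swapped to make it positive)
  edge (20, 12)→(5, 0): d=(-15,-12) top-left  bias=+0
  edge (5, 0)→(8, 2): d=(3,2) right/bottom  bias=-1
  edge (8, 2)→(20, 12): d=(12,10) right/bottom  bias=-1
    (4,1)@(9, 3): e=[3,1,2] → █
    (5,1)@(11, 3): e=[27,-3,-18] → ·
    (4,2)@(9, 5): e=[-27,7,26] → ·
  covered (1 px):
    · · · · · · · · · ·
    · · · · █ · · · · ·
    · · · · · · · · · ·
    · · · · · · · · · ·
    · · · · · · · · · ·
    · · · · · · · · · ·
    · · · · · · · · · ·
    · · · · · · · · · ·

Answer: [12,0,18]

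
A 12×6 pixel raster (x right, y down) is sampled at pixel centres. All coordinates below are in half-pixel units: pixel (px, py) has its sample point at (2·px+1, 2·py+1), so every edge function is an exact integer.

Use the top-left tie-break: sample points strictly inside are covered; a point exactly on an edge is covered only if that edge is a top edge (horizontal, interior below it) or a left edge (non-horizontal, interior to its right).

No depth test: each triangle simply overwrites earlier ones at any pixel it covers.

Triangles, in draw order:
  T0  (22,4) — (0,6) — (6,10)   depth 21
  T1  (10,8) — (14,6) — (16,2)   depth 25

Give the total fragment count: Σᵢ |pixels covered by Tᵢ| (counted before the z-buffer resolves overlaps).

T0:
  2·area = 100  (B↔C swapped to make it positive)
  edge (22, 4)→(6, 10): d=(-16,6) right/bottom  bias=-1
  edge (6, 10)→(0, 6): d=(-6,-4) top-left  bias=+0
  edge (0, 6)→(22, 4): d=(22,-2) top-left  bias=+0
    (5,2)@(11, 5): e=[50,50,0] → X  [on edge]
    (6,2)@(13, 5): e=[38,58,4] → X
    (7,2)@(15, 5): e=[26,66,8] → X
    (8,2)@(17, 5): e=[14,74,12] → X
    (9,2)@(19, 5): e=[2,82,16] → X
    (10,2)@(21, 5): e=[-10,90,20] → .
    (1,3)@(3, 7): e=[66,6,28] → X
    (2,3)@(5, 7): e=[54,14,32] → X
    (3,3)@(7, 7): e=[42,22,36] → X
    (4,3)@(9, 7): e=[30,30,40] → X
    (7,3)@(15, 7): e=[-6,54,52] → .
    (8,3)@(17, 7): e=[-18,62,56] → .
  covered (13 px):
    . . . . . . . . . . . .
    . . . . . . . . . . . .
    . . . . . X X X X X . .
    . X X X X X X . . . . .
    . . X X . . . . . . . .
    . . . . . . . . . . . .
T1:
  2·area = 12  (B↔C swapped to make it positive)
  edge (10, 8)→(16, 2): d=(6,-6) top-left  bias=+0
  edge (16, 2)→(14, 6): d=(-2,4) right/bottom  bias=-1
  edge (14, 6)→(10, 8): d=(-4,2) right/bottom  bias=-1
    (8,0)@(17, 1): e=[0,-2,14] → .  [on edge]
    (7,1)@(15, 3): e=[0,2,10] → X  [on edge]
    (8,1)@(17, 3): e=[12,-6,6] → .
    (6,2)@(13, 5): e=[0,6,6] → X  [on edge]
    (7,2)@(15, 5): e=[12,-2,2] → .
    (5,3)@(11, 7): e=[0,10,2] → X  [on edge]
    (6,3)@(13, 7): e=[12,2,-2] → .
    (4,4)@(9, 9): e=[0,14,-2] → .  [on edge]
    (5,4)@(11, 9): e=[12,6,-6] → .
    (3,5)@(7, 11): e=[0,18,-6] → .  [on edge]
  covered (3 px):
    . . . . . . . . . . . .
    . . . . . . . X . . . .
    . . . . . . X . . . . .
    . . . . . X . . . . . .
    . . . . . . . . . . . .
    . . . . . . . . . . . .

Result: 16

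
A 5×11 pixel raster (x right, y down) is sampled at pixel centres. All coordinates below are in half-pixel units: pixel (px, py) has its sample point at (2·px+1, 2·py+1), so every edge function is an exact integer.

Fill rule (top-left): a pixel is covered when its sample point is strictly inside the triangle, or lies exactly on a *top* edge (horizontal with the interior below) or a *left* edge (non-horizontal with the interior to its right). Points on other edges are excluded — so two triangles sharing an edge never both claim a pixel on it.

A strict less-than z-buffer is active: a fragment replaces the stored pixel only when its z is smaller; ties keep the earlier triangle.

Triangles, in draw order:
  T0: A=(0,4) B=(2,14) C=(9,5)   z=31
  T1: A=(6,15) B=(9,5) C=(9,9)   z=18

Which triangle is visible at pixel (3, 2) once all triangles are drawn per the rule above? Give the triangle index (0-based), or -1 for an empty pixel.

T0:
  2·area = 88  (B↔C swapped to make it positive)
  edge (0, 4)→(9, 5): d=(9,1) right/bottom  bias=-1
  edge (9, 5)→(2, 14): d=(-7,9) right/bottom  bias=-1
  edge (2, 14)→(0, 4): d=(-2,-10) top-left  bias=+0
    (0,2)@(1, 5): e=[8,72,8] → █
    (1,2)@(3, 5): e=[6,54,28] → █
    (2,2)@(5, 5): e=[4,36,48] → █
    (3,2)@(7, 5): e=[2,18,68] → █
    (4,2)@(9, 5): e=[0,0,88] → ·  [on edge]
    (0,3)@(1, 7): e=[26,58,4] → █
    (4,3)@(9, 7): e=[18,-14,84] → ·
    (0,4)@(1, 9): e=[44,44,0] → █  [on edge]
    (3,4)@(7, 9): e=[38,-10,60] → ·
    (0,5)@(1, 11): e=[62,30,-4] → ·
    (1,5)@(3, 11): e=[60,12,16] → █
    (2,5)@(5, 11): e=[58,-6,36] → ·
    (1,9)@(3, 19): e=[132,-44,0] → ·  [on edge]
  covered (12 px):
    · · · · ·
    · · · · ·
    █ █ █ █ ·
    █ █ █ █ ·
    █ █ █ · ·
    · █ · · ·
    · · · · ·
    · · · · ·
    · · · · ·
    · · · · ·
    · · · · ·
T1:
  2·area = 12
  edge (6, 15)→(9, 5): d=(3,-10) top-left  bias=+0
  edge (9, 5)→(9, 9): d=(0,4) right/bottom  bias=-1
  edge (9, 9)→(6, 15): d=(-3,6) right/bottom  bias=-1
    (4,0)@(9, 1): e=[-12,0,24] → ·  [on edge]
    (4,1)@(9, 3): e=[-6,0,18] → ·  [on edge]
    (4,2)@(9, 5): e=[0,0,12] → ·  [on edge]
    (4,3)@(9, 7): e=[6,0,6] → ·  [on edge]
    (4,4)@(9, 9): e=[12,0,0] → ·  [on edge]
    (4,5)@(9, 11): e=[18,0,-6] → ·  [on edge]
    (3,6)@(7, 13): e=[4,8,0] → ·  [on edge]
    (4,6)@(9, 13): e=[24,0,-12] → ·  [on edge]
    (4,7)@(9, 15): e=[30,0,-18] → ·  [on edge]
    (2,8)@(5, 17): e=[-4,16,0] → ·  [on edge]
    (4,8)@(9, 17): e=[36,0,-24] → ·  [on edge]
    (4,9)@(9, 19): e=[42,0,-30] → ·  [on edge]
    (1,10)@(3, 21): e=[-12,24,0] → ·  [on edge]
    (4,10)@(9, 21): e=[48,0,-36] → ·  [on edge]
  covered (0 px):
    · · · · ·
    · · · · ·
    · · · · ·
    · · · · ·
    · · · · ·
    · · · · ·
    · · · · ·
    · · · · ·
    · · · · ·
    · · · · ·
    · · · · ·

Z-buffer (winner per pixel, '.' = empty):
  . . . . .
  . . . . .
  0 0 0 0 .
  0 0 0 0 .
  0 0 0 . .
  . 0 . . .
  . . . . .
  . . . . .
  . . . . .
  . . . . .
  . . . . .

Final: 0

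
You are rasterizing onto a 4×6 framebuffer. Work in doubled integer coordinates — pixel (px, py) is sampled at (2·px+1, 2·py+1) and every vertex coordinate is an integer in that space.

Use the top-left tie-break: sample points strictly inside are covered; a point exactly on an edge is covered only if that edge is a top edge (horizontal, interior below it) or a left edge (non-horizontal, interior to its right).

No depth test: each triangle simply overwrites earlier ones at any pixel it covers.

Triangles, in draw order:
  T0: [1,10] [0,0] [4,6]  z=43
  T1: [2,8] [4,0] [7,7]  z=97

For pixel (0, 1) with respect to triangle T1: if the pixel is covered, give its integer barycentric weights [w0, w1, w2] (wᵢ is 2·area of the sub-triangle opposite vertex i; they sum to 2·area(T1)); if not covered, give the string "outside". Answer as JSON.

T0:
  2·area = 34
  edge (1, 10)→(0, 0): d=(-1,-10) top-left  bias=+0
  edge (0, 0)→(4, 6): d=(4,6) right/bottom  bias=-1
  edge (4, 6)→(1, 10): d=(-3,4) right/bottom  bias=-1
    (0,1)@(1, 3): e=[7,6,21] → X
    (1,1)@(3, 3): e=[27,-6,13] → .
    (0,2)@(1, 5): e=[5,14,15] → X
    (1,2)@(3, 5): e=[25,2,7] → X
    (2,2)@(5, 5): e=[45,-10,-1] → .
    (0,3)@(1, 7): e=[3,22,9] → X
    (2,3)@(5, 7): e=[43,-2,-7] → .
    (0,4)@(1, 9): e=[1,30,3] → X
    (1,4)@(3, 9): e=[21,18,-5] → .
    (0,5)@(1, 11): e=[-1,38,-3] → .
  covered (6 px):
    . . . .
    X . . .
    X X . .
    X X . .
    X . . .
    . . . .
T1:
  2·area = 38
  edge (2, 8)→(4, 0): d=(2,-8) top-left  bias=+0
  edge (4, 0)→(7, 7): d=(3,7) right/bottom  bias=-1
  edge (7, 7)→(2, 8): d=(-5,1) right/bottom  bias=-1
    (2,1)@(5, 3): e=[14,2,22] → X
    (3,1)@(7, 3): e=[30,-12,20] → .
    (1,2)@(3, 5): e=[2,22,14] → X
    (3,2)@(7, 5): e=[34,-6,10] → .
    (1,3)@(3, 7): e=[6,28,4] → X
    (3,3)@(7, 7): e=[38,0,0] → .  [on edge]
    (1,4)@(3, 9): e=[10,34,-6] → .
    (2,4)@(5, 9): e=[26,20,-8] → .
  covered (5 px):
    . . . .
    . . X .
    . X X .
    . X X .
    . . . .
    . . . .

Answer: "outside"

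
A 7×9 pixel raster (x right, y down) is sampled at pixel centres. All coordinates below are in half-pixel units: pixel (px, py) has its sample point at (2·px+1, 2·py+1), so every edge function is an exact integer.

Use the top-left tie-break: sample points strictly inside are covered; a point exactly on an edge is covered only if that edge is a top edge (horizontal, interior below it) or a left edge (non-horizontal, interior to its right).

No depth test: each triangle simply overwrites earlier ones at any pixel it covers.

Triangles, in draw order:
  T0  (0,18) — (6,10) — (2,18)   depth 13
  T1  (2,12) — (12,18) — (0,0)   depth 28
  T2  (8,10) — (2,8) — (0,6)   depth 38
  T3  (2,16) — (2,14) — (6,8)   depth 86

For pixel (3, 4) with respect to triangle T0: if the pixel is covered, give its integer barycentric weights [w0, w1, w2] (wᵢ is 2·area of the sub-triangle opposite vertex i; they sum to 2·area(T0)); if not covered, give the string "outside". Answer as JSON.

T0:
  2·area = 16
  edge (0, 18)→(6, 10): d=(6,-8) top-left  bias=+0
  edge (6, 10)→(2, 18): d=(-4,8) right/bottom  bias=-1
  edge (2, 18)→(0, 18): d=(-2,0) right/bottom  bias=-1
    (1,7)@(3, 15): e=[6,4,6] → █
    (2,7)@(5, 15): e=[22,-12,6] → ·
    (0,8)@(1, 17): e=[2,12,2] → █
    (1,8)@(3, 17): e=[18,-4,2] → ·
  covered (2 px):
    · · · · · · ·
    · · · · · · ·
    · · · · · · ·
    · · · · · · ·
    · · · · · · ·
    · · · · · · ·
    · · · · · · ·
    · █ · · · · ·
    █ · · · · · ·
T1:
  2·area = 108  (B↔C swapped to make it positive)
  edge (2, 12)→(0, 0): d=(-2,-12) top-left  bias=+0
  edge (0, 0)→(12, 18): d=(12,18) right/bottom  bias=-1
  edge (12, 18)→(2, 12): d=(-10,-6) top-left  bias=+0
    (0,1)@(1, 3): e=[6,18,84] → █
    (1,1)@(3, 3): e=[30,-18,96] → ·
    (0,2)@(1, 5): e=[2,42,64] → █
    (1,2)@(3, 5): e=[26,6,76] → █
    (2,2)@(5, 5): e=[50,-30,88] → ·
    (0,3)@(1, 7): e=[-2,66,44] → ·
    (1,3)@(3, 7): e=[22,30,56] → █
    (2,3)@(5, 7): e=[46,-6,68] → ·
    (1,4)@(3, 9): e=[18,54,36] → █
    (2,4)@(5, 9): e=[42,18,48] → █
    (3,4)@(7, 9): e=[66,-18,60] → ·
    (1,5)@(3, 11): e=[14,78,16] → █
    (3,7)@(7, 15): e=[54,54,0] → █  [on edge]
  covered (14 px):
    · · · · · · ·
    █ · · · · · ·
    █ █ · · · · ·
    · █ · · · · ·
    · █ █ · · · ·
    · █ █ █ · · ·
    · · █ █ · · ·
    · · · █ █ · ·
    · · · · · █ ·
T2:
  2·area = 8
  edge (8, 10)→(2, 8): d=(-6,-2) top-left  bias=+0
  edge (2, 8)→(0, 6): d=(-2,-2) top-left  bias=+0
  edge (0, 6)→(8, 10): d=(8,4) right/bottom  bias=-1
    (0,3)@(1, 7): e=[4,0,4] → █  [on edge]
    (1,3)@(3, 7): e=[8,4,-4] → ·
    (0,4)@(1, 9): e=[-8,-4,20] → ·
    (1,4)@(3, 9): e=[-4,0,12] → ·  [on edge]
    (2,4)@(5, 9): e=[0,4,4] → █  [on edge]
    (3,4)@(7, 9): e=[4,8,-4] → ·
    (2,5)@(5, 11): e=[-12,0,20] → ·  [on edge]
    (5,5)@(11, 11): e=[0,12,-4] → ·  [on edge]
    (3,6)@(7, 13): e=[-20,0,28] → ·  [on edge]
    (4,7)@(9, 15): e=[-28,0,36] → ·  [on edge]
    (5,8)@(11, 17): e=[-36,0,44] → ·  [on edge]
  covered (2 px):
    · · · · · · ·
    · · · · · · ·
    · · · · · · ·
    █ · · · · · ·
    · · █ · · · ·
    · · · · · · ·
    · · · · · · ·
    · · · · · · ·
    · · · · · · ·
T3:
  2·area = 8
  edge (2, 16)→(2, 14): d=(0,-2) top-left  bias=+0
  edge (2, 14)→(6, 8): d=(4,-6) top-left  bias=+0
  edge (6, 8)→(2, 16): d=(-4,8) right/bottom  bias=-1
    (1,6)@(3, 13): e=[2,2,4] → █
    (2,6)@(5, 13): e=[6,14,-12] → ·
    (1,7)@(3, 15): e=[2,10,-4] → ·
  covered (1 px):
    · · · · · · ·
    · · · · · · ·
    · · · · · · ·
    · · · · · · ·
    · · · · · · ·
    · · · · · · ·
    · █ · · · · ·
    · · · · · · ·
    · · · · · · ·

Answer: "outside"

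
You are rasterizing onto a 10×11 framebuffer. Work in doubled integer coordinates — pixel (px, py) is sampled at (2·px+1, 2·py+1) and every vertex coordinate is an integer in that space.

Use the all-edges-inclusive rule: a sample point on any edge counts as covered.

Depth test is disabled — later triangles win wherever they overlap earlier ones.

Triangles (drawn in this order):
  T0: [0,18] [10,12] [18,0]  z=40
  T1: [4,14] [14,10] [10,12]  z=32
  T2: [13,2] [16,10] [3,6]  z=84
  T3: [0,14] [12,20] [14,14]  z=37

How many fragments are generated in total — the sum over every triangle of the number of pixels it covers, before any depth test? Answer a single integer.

T0:
  2·area = 72  (B↔C swapped to make it positive)
  edge (0, 18)→(18, 0): d=(18,-18) inclusive
  edge (18, 0)→(10, 12): d=(-8,12) inclusive
  edge (10, 12)→(0, 18): d=(-10,6) inclusive
    (8,0)@(17, 1): e=[0,4,68] → █  [on edge]
    (9,0)@(19, 1): e=[36,-20,56] → ·
    (7,1)@(15, 3): e=[0,12,60] → █  [on edge]
    (8,1)@(17, 3): e=[36,-12,48] → ·
    (6,2)@(13, 5): e=[0,20,52] → █  [on edge]
    (7,2)@(15, 5): e=[36,-4,40] → ·
    (5,3)@(11, 7): e=[0,28,44] → █  [on edge]
    (7,3)@(15, 7): e=[72,-20,20] → ·
    (4,4)@(9, 9): e=[0,36,36] → █  [on edge]
    (6,4)@(13, 9): e=[72,-12,12] → ·
    (7,4)@(15, 9): e=[108,-36,0] → ·  [on edge]
    (3,5)@(7, 11): e=[0,44,28] → █  [on edge]
    (2,6)@(5, 13): e=[0,52,20] → █  [on edge]
    (1,7)@(3, 15): e=[0,60,12] → █  [on edge]
    (2,7)@(5, 15): e=[36,36,0] → █  [on edge]
    (0,8)@(1, 17): e=[0,68,4] → █  [on edge]
  covered (14 px):
    · · · · · · · · █ ·
    · · · · · · · █ · ·
    · · · · · · █ · · ·
    · · · · · █ █ · · ·
    · · · · █ █ · · · ·
    · · · █ █ · · · · ·
    · · █ █ · · · · · ·
    · █ █ · · · · · · ·
    █ · · · · · · · · ·
    · · · · · · · · · ·
    · · · · · · · · · ·
T1:
  2·area = 4
  edge (4, 14)→(14, 10): d=(10,-4) inclusive
  edge (14, 10)→(10, 12): d=(-4,2) inclusive
  edge (10, 12)→(4, 14): d=(-6,2) inclusive
    (9,4)@(19, 9): e=[10,-6,0] → ·  [on edge]
    (6,5)@(13, 11): e=[6,-2,0] → ·  [on edge]
    (3,6)@(7, 13): e=[2,2,0] → █  [on edge]
    (4,6)@(9, 13): e=[10,-2,-4] → ·
    (0,7)@(1, 15): e=[-2,6,0] → ·  [on edge]
    (3,7)@(7, 15): e=[22,-6,-12] → ·
  covered (1 px):
    · · · · · · · · · ·
    · · · · · · · · · ·
    · · · · · · · · · ·
    · · · · · · · · · ·
    · · · · · · · · · ·
    · · · · · · · · · ·
    · · · █ · · · · · ·
    · · · · · · · · · ·
    · · · · · · · · · ·
    · · · · · · · · · ·
    · · · · · · · · · ·
T2:
  2·area = 92
  edge (13, 2)→(16, 10): d=(3,8) inclusive
  edge (16, 10)→(3, 6): d=(-13,-4) inclusive
  edge (3, 6)→(13, 2): d=(10,-4) inclusive
    (5,1)@(11, 3): e=[19,71,2] → █
    (6,1)@(13, 3): e=[3,79,10] → █
    (7,1)@(15, 3): e=[-13,87,18] → ·
    (3,2)@(7, 5): e=[57,29,6] → █
    (4,2)@(9, 5): e=[41,37,14] → █
    (7,2)@(15, 5): e=[-7,61,38] → ·
    (3,3)@(7, 7): e=[63,3,26] → █
    (7,3)@(15, 7): e=[-1,35,58] → ·
    (3,4)@(7, 9): e=[69,-23,46] → ·
    (4,4)@(9, 9): e=[53,-15,54] → ·
    (5,4)@(11, 9): e=[37,-7,62] → ·
    (6,4)@(13, 9): e=[21,1,70] → █
  covered (12 px):
    · · · · · · · · · ·
    · · · · · █ █ · · ·
    · · · █ █ █ █ · · ·
    · · · █ █ █ █ · · ·
    · · · · · · █ █ · ·
    · · · · · · · · · ·
    · · · · · · · · · ·
    · · · · · · · · · ·
    · · · · · · · · · ·
    · · · · · · · · · ·
    · · · · · · · · · ·
T3:
  2·area = 84  (B↔C swapped to make it positive)
  edge (0, 14)→(14, 14): d=(14,0) inclusive
  edge (14, 14)→(12, 20): d=(-2,6) inclusive
  edge (12, 20)→(0, 14): d=(-12,-6) inclusive
    (8,2)@(17, 5): e=[-126,0,210] → ·  [on edge]
    (7,5)@(15, 11): e=[-42,0,126] → ·  [on edge]
    (1,7)@(3, 15): e=[14,64,6] → █
    (2,7)@(5, 15): e=[14,52,18] → █
    (3,7)@(7, 15): e=[14,40,30] → █
    (4,7)@(9, 15): e=[14,28,42] → █
    (5,7)@(11, 15): e=[14,16,54] → █
    (6,7)@(13, 15): e=[14,4,66] → █
    (7,7)@(15, 15): e=[14,-8,78] → ·
    (1,8)@(3, 17): e=[42,60,-18] → ·
    (2,8)@(5, 17): e=[42,48,-6] → ·
    (3,8)@(7, 17): e=[42,36,6] → █
    (6,8)@(13, 17): e=[42,0,42] → █  [on edge]
  covered (11 px):
    · · · · · · · · · ·
    · · · · · · · · · ·
    · · · · · · · · · ·
    · · · · · · · · · ·
    · · · · · · · · · ·
    · · · · · · · · · ·
    · · · · · · · · · ·
    · █ █ █ █ █ █ · · ·
    · · · █ █ █ █ · · ·
    · · · · · █ · · · ·
    · · · · · · · · · ·

Final: 38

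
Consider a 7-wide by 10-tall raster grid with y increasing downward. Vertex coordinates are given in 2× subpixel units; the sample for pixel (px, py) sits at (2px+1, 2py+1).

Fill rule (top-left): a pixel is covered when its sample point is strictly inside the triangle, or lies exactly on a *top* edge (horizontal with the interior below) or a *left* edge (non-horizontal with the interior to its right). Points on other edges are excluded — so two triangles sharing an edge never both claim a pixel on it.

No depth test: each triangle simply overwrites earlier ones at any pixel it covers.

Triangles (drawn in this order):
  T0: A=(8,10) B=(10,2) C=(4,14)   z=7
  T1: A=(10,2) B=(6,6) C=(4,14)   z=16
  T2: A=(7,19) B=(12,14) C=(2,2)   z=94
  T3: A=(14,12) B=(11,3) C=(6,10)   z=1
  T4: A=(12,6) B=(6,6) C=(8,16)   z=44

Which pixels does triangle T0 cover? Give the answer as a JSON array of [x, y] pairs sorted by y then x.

T0:
  2·area = 24  (B↔C swapped to make it positive)
  edge (8, 10)→(4, 14): d=(-4,4) right/bottom  bias=-1
  edge (4, 14)→(10, 2): d=(6,-12) top-left  bias=+0
  edge (10, 2)→(8, 10): d=(-2,8) right/bottom  bias=-1
    (4,2)@(9, 5): e=[16,6,2] → X
    (5,2)@(11, 5): e=[8,30,-14] → .
    (6,2)@(13, 5): e=[0,54,-30] → .  [on edge]
    (4,3)@(9, 7): e=[8,18,-2] → .
    (5,3)@(11, 7): e=[0,42,-18] → .  [on edge]
    (3,4)@(7, 9): e=[8,6,10] → X
    (4,4)@(9, 9): e=[0,30,-6] → .  [on edge]
    (3,5)@(7, 11): e=[0,18,6] → .  [on edge]
    (2,6)@(5, 13): e=[0,6,18] → .  [on edge]
    (1,7)@(3, 15): e=[0,-6,30] → .  [on edge]
    (0,8)@(1, 17): e=[0,-18,42] → .  [on edge]
  covered (2 px):
    . . . . . . .
    . . . . . . .
    . . . . X . .
    . . . . . . .
    . . . X . . .
    . . . . . . .
    . . . . . . .
    . . . . . . .
    . . . . . . .
    . . . . . . .
T1:
  2·area = 24  (B↔C swapped to make it positive)
  edge (10, 2)→(4, 14): d=(-6,12) right/bottom  bias=-1
  edge (4, 14)→(6, 6): d=(2,-8) top-left  bias=+0
  edge (6, 6)→(10, 2): d=(4,-4) top-left  bias=+0
    (5,0)@(11, 1): e=[-6,30,0] → .  [on edge]
    (4,1)@(9, 3): e=[6,18,0] → X  [on edge]
    (5,1)@(11, 3): e=[-18,34,8] → .
    (3,2)@(7, 5): e=[18,6,0] → X  [on edge]
    (4,2)@(9, 5): e=[-6,22,8] → .
    (2,3)@(5, 7): e=[30,-6,0] → .  [on edge]
    (3,3)@(7, 7): e=[6,10,8] → X
    (4,3)@(9, 7): e=[-18,26,16] → .
    (1,4)@(3, 9): e=[42,-18,0] → .  [on edge]
    (3,4)@(7, 9): e=[-6,14,16] → .
    (0,5)@(1, 11): e=[54,-30,0] → .  [on edge]
    (2,5)@(5, 11): e=[6,2,16] → X
  covered (4 px):
    . . . . . . .
    . . . . X . .
    . . . X . . .
    . . . X . . .
    . . . . . . .
    . . X . . . .
    . . . . . . .
    . . . . . . .
    . . . . . . .
    . . . . . . .
T2:
  2·area = 110  (B↔C swapped to make it positive)
  edge (7, 19)→(2, 2): d=(-5,-17) top-left  bias=+0
  edge (2, 2)→(12, 14): d=(10,12) right/bottom  bias=-1
  edge (12, 14)→(7, 19): d=(-5,5) right/bottom  bias=-1
    (1,2)@(3, 5): e=[2,18,90] → X
    (2,2)@(5, 5): e=[36,-6,80] → .
    (1,3)@(3, 7): e=[-8,38,80] → .
    (2,3)@(5, 7): e=[26,14,70] → X
    (3,3)@(7, 7): e=[60,-10,60] → .
    (2,4)@(5, 9): e=[16,34,60] → X
    (3,4)@(7, 9): e=[50,10,50] → X
    (4,4)@(9, 9): e=[84,-14,40] → .
    (2,5)@(5, 11): e=[6,54,50] → X
    (4,5)@(9, 11): e=[74,6,30] → X
    (5,5)@(11, 11): e=[108,-18,20] → .
    (2,6)@(5, 13): e=[-4,74,40] → .
    (6,6)@(13, 13): e=[132,-22,0] → .  [on edge]
    (5,7)@(11, 15): e=[88,22,0] → .  [on edge]
    (4,8)@(9, 17): e=[44,66,0] → .  [on edge]
    (3,9)@(7, 19): e=[0,110,0] → .  [on edge]
  covered (13 px):
    . . . . . . .
    . . . . . . .
    . X . . . . .
    . . X . . . .
    . . X X . . .
    . . X X X . .
    . . . X X X .
    . . . X X . .
    . . . X . . .
    . . . . . . .
T3:
  2·area = 66  (B↔C swapped to make it positive)
  edge (14, 12)→(6, 10): d=(-8,-2) top-left  bias=+0
  edge (6, 10)→(11, 3): d=(5,-7) top-left  bias=+0
  edge (11, 3)→(14, 12): d=(3,9) right/bottom  bias=-1
    (5,1)@(11, 3): e=[66,0,0] → .  [on edge]
    (5,2)@(11, 5): e=[50,10,6] → X
    (6,2)@(13, 5): e=[54,24,-12] → .
    (4,3)@(9, 7): e=[30,6,30] → X
    (6,3)@(13, 7): e=[38,34,-6] → .
    (3,4)@(7, 9): e=[10,2,54] → X
    (6,4)@(13, 9): e=[22,44,0] → .  [on edge]
    (3,5)@(7, 11): e=[-6,12,60] → .
    (4,5)@(9, 11): e=[-2,26,42] → .
    (5,5)@(11, 11): e=[2,40,24] → X
    (6,5)@(13, 11): e=[6,54,6] → X
    (5,6)@(11, 13): e=[-14,50,30] → .
    (0,8)@(1, 17): e=[-66,0,132] → .  [on edge]
  covered (8 px):
    . . . . . . .
    . . . . . . .
    . . . . . X .
    . . . . X X .
    . . . X X X .
    . . . . . X X
    . . . . . . .
    . . . . . . .
    . . . . . . .
    . . . . . . .
T4:
  2·area = 60  (B↔C swapped to make it positive)
  edge (12, 6)→(8, 16): d=(-4,10) right/bottom  bias=-1
  edge (8, 16)→(6, 6): d=(-2,-10) top-left  bias=+0
  edge (6, 6)→(12, 6): d=(6,0) top-left  bias=+0
    (2,0)@(5, 1): e=[90,0,-30] → .  [on edge]
    (3,3)@(7, 7): e=[46,8,6] → X
    (4,3)@(9, 7): e=[26,28,6] → X
    (5,3)@(11, 7): e=[6,48,6] → X
    (6,3)@(13, 7): e=[-14,68,6] → .
    (3,4)@(7, 9): e=[38,4,18] → X
    (5,4)@(11, 9): e=[-2,44,18] → .
    (3,5)@(7, 11): e=[30,0,30] → X  [on edge]
    (5,5)@(11, 11): e=[-10,40,30] → .
    (3,6)@(7, 13): e=[22,-4,42] → .
    (4,6)@(9, 13): e=[2,16,42] → X
    (5,6)@(11, 13): e=[-18,36,42] → .
  covered (8 px):
    . . . . . . .
    . . . . . . .
    . . . . . . .
    . . . X X X .
    . . . X X . .
    . . . X X . .
    . . . . X . .
    . . . . . . .
    . . . . . . .
    . . . . . . .

Answer: [[4,2],[3,4]]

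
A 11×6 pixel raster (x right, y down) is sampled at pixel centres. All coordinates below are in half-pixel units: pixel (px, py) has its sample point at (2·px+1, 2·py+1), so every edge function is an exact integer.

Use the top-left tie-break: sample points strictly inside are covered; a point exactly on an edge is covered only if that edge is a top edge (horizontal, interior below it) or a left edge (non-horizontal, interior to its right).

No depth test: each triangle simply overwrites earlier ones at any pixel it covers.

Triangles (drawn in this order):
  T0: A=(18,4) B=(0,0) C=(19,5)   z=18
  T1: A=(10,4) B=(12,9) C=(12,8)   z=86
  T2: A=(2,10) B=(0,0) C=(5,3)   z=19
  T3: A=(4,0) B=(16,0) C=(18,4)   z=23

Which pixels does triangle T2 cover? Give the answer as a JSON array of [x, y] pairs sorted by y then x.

T0:
  2·area = 14  (B↔C swapped to make it positive)
  edge (18, 4)→(19, 5): d=(1,1) right/bottom  bias=-1
  edge (19, 5)→(0, 0): d=(-19,-5) top-left  bias=+0
  edge (0, 0)→(18, 4): d=(18,4) right/bottom  bias=-1
    (7,0)@(15, 1): e=[0,56,-42] → .  [on edge]
    (6,1)@(13, 3): e=[4,8,2] → X
    (7,1)@(15, 3): e=[2,18,-6] → .
    (8,1)@(17, 3): e=[0,28,-14] → .  [on edge]
    (6,2)@(13, 5): e=[6,-30,38] → .
    (9,2)@(19, 5): e=[0,0,14] → .  [on edge]
    (10,3)@(21, 7): e=[0,-28,42] → .  [on edge]
  covered (1 px):
    . . . . . . . . . . .
    . . . . . . X . . . .
    . . . . . . . . . . .
    . . . . . . . . . . .
    . . . . . . . . . . .
    . . . . . . . . . . .
T1:
  2·area = 2  (B↔C swapped to make it positive)
  edge (10, 4)→(12, 8): d=(2,4) right/bottom  bias=-1
  edge (12, 8)→(12, 9): d=(0,1) right/bottom  bias=-1
  edge (12, 9)→(10, 4): d=(-2,-5) top-left  bias=+0
  covered (0 px):
    . . . . . . . . . . .
    . . . . . . . . . . .
    . . . . . . . . . . .
    . . . . . . . . . . .
    . . . . . . . . . . .
    . . . . . . . . . . .
T2:
  2·area = 44
  edge (2, 10)→(0, 0): d=(-2,-10) top-left  bias=+0
  edge (0, 0)→(5, 3): d=(5,3) right/bottom  bias=-1
  edge (5, 3)→(2, 10): d=(-3,7) right/bottom  bias=-1
    (0,0)@(1, 1): e=[8,2,34] → X
    (1,0)@(3, 1): e=[28,-4,20] → .
    (0,1)@(1, 3): e=[4,12,28] → X
    (1,1)@(3, 3): e=[24,6,14] → X
    (2,1)@(5, 3): e=[44,0,0] → .  [on edge]
    (0,2)@(1, 5): e=[0,22,22] → X  [on edge]
    (2,2)@(5, 5): e=[40,10,-6] → .
    (0,3)@(1, 7): e=[-4,32,16] → .
    (1,3)@(3, 7): e=[16,26,2] → X
    (2,3)@(5, 7): e=[36,20,-12] → .
    (1,4)@(3, 9): e=[12,36,-4] → .
    (7,4)@(15, 9): e=[132,0,-88] → .  [on edge]
  covered (6 px):
    X . . . . . . . . . .
    X X . . . . . . . . .
    X X . . . . . . . . .
    . X . . . . . . . . .
    . . . . . . . . . . .
    . . . . . . . . . . .
T3:
  2·area = 48
  edge (4, 0)→(16, 0): d=(12,0) top-left  bias=+0
  edge (16, 0)→(18, 4): d=(2,4) right/bottom  bias=-1
  edge (18, 4)→(4, 0): d=(-14,-4) top-left  bias=+0
    (4,0)@(9, 1): e=[12,30,6] → X
    (5,0)@(11, 1): e=[12,22,14] → X
    (6,0)@(13, 1): e=[12,14,22] → X
    (7,0)@(15, 1): e=[12,6,30] → X
    (8,0)@(17, 1): e=[12,-2,38] → .
    (4,1)@(9, 3): e=[36,34,-22] → .
    (5,1)@(11, 3): e=[36,26,-14] → .
    (6,1)@(13, 3): e=[36,18,-6] → .
    (7,1)@(15, 3): e=[36,10,2] → X
    (8,1)@(17, 3): e=[36,2,10] → X
    (9,1)@(19, 3): e=[36,-6,18] → .
    (7,2)@(15, 5): e=[60,14,-26] → .
  covered (6 px):
    . . . . X X X X . . .
    . . . . . . . X X . .
    . . . . . . . . . . .
    . . . . . . . . . . .
    . . . . . . . . . . .
    . . . . . . . . . . .

Result: [[0,0],[0,1],[1,1],[0,2],[1,2],[1,3]]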